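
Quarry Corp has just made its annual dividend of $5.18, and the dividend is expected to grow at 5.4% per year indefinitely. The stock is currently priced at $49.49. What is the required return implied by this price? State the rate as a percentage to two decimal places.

D₁ = $5.18 × 1.054 = $5.4597
P = D₁/(r − g) ⇒ r = D₁/P + g = $5.4597/$49.49 + 0.054 = 0.110320 + 0.054 = 0.164320

16.43%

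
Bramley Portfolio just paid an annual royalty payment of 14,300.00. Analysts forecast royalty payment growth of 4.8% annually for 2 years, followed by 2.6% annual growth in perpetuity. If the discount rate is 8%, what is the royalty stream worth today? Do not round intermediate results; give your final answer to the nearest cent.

D_1 = 14986.40000
D_2 = 15705.74720
Terminal value at year 2: TV = D_2×(1+g_2)/(r−g_2) = 16114.09663/0.054 = 298409.19680
P_0 = D_1/(1+r)^1 + D_2/(1+r)^2 + TV/(1+r)^2
    = 13876.29630 + 13465.14678 + 255837.78875 = 283179.23182

283179.23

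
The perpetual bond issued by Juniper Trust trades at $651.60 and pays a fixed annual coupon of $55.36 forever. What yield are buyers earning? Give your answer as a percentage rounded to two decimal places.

P = C/r ⇒ r = C/P = $55.36/$651.60 = 0.084960

8.50%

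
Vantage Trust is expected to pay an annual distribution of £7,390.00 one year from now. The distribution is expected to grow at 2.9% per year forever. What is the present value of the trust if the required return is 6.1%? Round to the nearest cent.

£230937.50

Growing perpetuity: P = D₁ / (r − g) = £7,390.0000 / (0.061 − 0.029) = £230,937.50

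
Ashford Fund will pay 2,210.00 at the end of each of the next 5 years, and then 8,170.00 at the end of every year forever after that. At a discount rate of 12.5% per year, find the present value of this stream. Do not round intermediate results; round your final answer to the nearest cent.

PV of 5-year annuity: 2,210.00 × [1 − (1+0.125)^−5] / 0.125 = 7868.85603
Perpetuity value at year 5: 8,170.00 / 0.125 = 65360.00000
PV of perpetuity: 65360.00000 / (1+0.125)^5 = 36270.15665
Total PV = 7868.85603 + 36270.15665 = 44139.01268

44139.01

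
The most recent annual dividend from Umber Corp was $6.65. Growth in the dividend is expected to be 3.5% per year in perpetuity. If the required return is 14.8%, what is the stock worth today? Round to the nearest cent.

$60.91

D₁ = D₀ × (1 + g) = $6.65 × 1.035 = $6.8828
Growing perpetuity: P = D₁ / (r − g) = $6.8828 / (0.148 − 0.035) = $60.91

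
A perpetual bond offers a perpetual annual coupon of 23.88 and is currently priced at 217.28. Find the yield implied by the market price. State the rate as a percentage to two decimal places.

P = C/r ⇒ r = C/P = 23.88/217.28 = 0.109904

10.99%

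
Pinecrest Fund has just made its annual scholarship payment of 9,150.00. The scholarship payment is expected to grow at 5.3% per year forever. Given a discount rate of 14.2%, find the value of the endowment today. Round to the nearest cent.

D₁ = D₀ × (1 + g) = 9,150.00 × 1.053 = 9,634.9500
Growing perpetuity: P = D₁ / (r − g) = 9,634.9500 / (0.142 − 0.053) = 108,257.87

108257.87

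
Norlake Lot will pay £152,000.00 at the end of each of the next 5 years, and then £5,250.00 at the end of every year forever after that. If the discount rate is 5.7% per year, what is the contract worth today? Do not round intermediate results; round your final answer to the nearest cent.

£715347.47

PV of 5-year annuity: £152,000.00 × [1 − (1+0.057)^−5] / 0.057 = 645538.77344
Perpetuity value at year 5: £5,250.00 / 0.057 = 92105.26316
PV of perpetuity: 92105.26316 / (1+0.057)^5 = 69808.69368
Total PV = 645538.77344 + 69808.69368 = 715347.46712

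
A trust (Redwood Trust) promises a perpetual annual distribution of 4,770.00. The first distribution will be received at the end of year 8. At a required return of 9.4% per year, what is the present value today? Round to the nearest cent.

27056.35

Value at end of year 7: C / r = 4,770.00 / 0.094 = 50,744.6809
Discount to today: PV = 50,744.6809 / (1 + 0.094)^7 = 50,744.6809 / 1.875518 = 27,056.35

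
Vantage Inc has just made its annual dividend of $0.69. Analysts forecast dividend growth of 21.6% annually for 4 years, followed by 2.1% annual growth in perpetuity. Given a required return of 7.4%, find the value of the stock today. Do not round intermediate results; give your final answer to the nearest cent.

$25.64

D_1 = 0.83904
D_2 = 1.02027
D_3 = 1.24065
D_4 = 1.50863
Terminal value at year 4: TV = D_4×(1+g_2)/(r−g_2) = 1.54031/0.053 = 29.06252
P_0 = D_1/(1+r)^1 + D_2/(1+r)^2 + D_3/(1+r)^3 + D_4/(1+r)^4 + TV/(1+r)^4
    = 0.78123 + 0.88452 + 1.00147 + 1.13388 + 21.84319 = 25.64429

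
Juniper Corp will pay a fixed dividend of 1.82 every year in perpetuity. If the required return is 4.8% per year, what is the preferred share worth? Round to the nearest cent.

Level perpetuity: PV = C / r = 1.82 / 0.048 = 37.92

37.92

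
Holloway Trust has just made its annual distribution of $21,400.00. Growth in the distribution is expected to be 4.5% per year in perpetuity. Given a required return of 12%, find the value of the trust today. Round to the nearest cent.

D₁ = D₀ × (1 + g) = $21,400.00 × 1.045 = $22,363.0000
Growing perpetuity: P = D₁ / (r − g) = $22,363.0000 / (0.12 − 0.045) = $298,173.33

$298173.33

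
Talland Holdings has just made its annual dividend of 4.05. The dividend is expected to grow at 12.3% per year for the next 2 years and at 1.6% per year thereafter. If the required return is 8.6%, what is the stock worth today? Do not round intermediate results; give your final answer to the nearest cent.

D_1 = 4.54815
D_2 = 5.10757
Terminal value at year 2: TV = D_2×(1+g_2)/(r−g_2) = 5.18929/0.07 = 74.13277
P_0 = D_1/(1+r)^1 + D_2/(1+r)^2 + TV/(1+r)^2
    = 4.18798 + 4.33067 + 62.85655 = 71.37520

71.38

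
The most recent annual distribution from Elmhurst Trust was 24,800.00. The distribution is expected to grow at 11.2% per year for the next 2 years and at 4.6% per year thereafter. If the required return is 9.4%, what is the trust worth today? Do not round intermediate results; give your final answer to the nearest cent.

D_1 = 27577.60000
D_2 = 30666.29120
Terminal value at year 2: TV = D_2×(1+g_2)/(r−g_2) = 32076.94060/0.048 = 668269.59573
P_0 = D_1/(1+r)^1 + D_2/(1+r)^2 + TV/(1+r)^2
    = 25208.04388 + 25622.80145 + 558363.54833 = 609194.39366

609194.39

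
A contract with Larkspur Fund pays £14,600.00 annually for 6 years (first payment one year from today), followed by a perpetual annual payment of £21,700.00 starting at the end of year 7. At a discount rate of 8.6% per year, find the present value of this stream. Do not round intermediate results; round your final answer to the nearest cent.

PV of 6-year annuity: £14,600.00 × [1 − (1+0.086)^−6] / 0.086 = 66282.90674
Perpetuity value at year 6: £21,700.00 / 0.086 = 252325.58140
PV of perpetuity: 252325.58140 / (1+0.086)^6 = 153809.20630
Total PV = 66282.90674 + 153809.20630 = 220092.11305

£220092.11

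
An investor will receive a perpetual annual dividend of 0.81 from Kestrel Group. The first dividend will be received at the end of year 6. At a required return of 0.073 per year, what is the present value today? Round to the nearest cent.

Value at end of year 5: C / r = 0.81 / 0.073 = 11.0959
Discount to today: PV = 11.0959 / (1 + 0.073)^5 = 11.0959 / 1.422324 = 7.80

7.80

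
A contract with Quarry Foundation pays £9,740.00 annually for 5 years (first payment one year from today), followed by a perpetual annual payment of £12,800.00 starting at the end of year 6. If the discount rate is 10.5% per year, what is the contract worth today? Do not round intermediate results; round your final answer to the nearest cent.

PV of 5-year annuity: £9,740.00 × [1 − (1+0.105)^−5] / 0.105 = 36455.43910
Perpetuity value at year 5: £12,800.00 / 0.105 = 121904.76190
PV of perpetuity: 121904.76190 / (1+0.105)^5 = 73996.17664
Total PV = 36455.43910 + 73996.17664 = 110451.61574

£110451.62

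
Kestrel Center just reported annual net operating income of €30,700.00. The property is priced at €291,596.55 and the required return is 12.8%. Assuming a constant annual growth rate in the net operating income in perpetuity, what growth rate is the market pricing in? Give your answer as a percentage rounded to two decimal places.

2.06%

P = D₀(1+g)/(r−g) ⇒ P(r−g) = D₀(1+g) ⇒ g(P+D₀) = P·r − D₀
g = (P·r − D₀)/(P + D₀) = (€291,596.55×0.128 − €30,700.00) / (€291,596.55 + €30,700.00) = 0.020554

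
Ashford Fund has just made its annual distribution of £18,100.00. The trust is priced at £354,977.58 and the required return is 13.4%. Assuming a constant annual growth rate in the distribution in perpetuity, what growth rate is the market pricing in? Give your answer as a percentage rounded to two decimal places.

P = D₀(1+g)/(r−g) ⇒ P(r−g) = D₀(1+g) ⇒ g(P+D₀) = P·r − D₀
g = (P·r − D₀)/(P + D₀) = (£354,977.58×0.134 − £18,100.00) / (£354,977.58 + £18,100.00) = 0.078984

7.90%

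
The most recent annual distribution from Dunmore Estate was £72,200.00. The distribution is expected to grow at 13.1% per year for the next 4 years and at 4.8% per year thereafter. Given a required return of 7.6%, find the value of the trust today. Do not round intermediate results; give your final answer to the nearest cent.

D_1 = 81658.20000
D_2 = 92355.42420
D_3 = 104453.98477
D_4 = 118137.45678
Terminal value at year 4: TV = D_4×(1+g_2)/(r−g_2) = 123808.05470/0.028 = 4421716.23930
P_0 = D_1/(1+r)^1 + D_2/(1+r)^2 + D_3/(1+r)^3 + D_4/(1+r)^4 + TV/(1+r)^4
    = 75890.52045 + 79769.68274 + 83847.12934 + 88132.99562 + 3298692.12184 = 3626332.44999

£3626332.45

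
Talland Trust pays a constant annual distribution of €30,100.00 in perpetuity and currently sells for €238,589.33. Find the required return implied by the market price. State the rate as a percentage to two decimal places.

P = C/r ⇒ r = C/P = €30,100.00/€238,589.33 = 0.126158

12.62%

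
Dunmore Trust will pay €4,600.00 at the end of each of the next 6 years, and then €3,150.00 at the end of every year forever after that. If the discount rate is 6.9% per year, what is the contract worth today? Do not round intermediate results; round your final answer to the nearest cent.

PV of 6-year annuity: €4,600.00 × [1 − (1+0.069)^−6] / 0.069 = 21993.93500
Perpetuity value at year 6: €3,150.00 / 0.069 = 45652.17391
PV of perpetuity: 45652.17391 / (1+0.069)^6 = 30591.10973
Total PV = 21993.93500 + 30591.10973 = 52585.04473

€52585.04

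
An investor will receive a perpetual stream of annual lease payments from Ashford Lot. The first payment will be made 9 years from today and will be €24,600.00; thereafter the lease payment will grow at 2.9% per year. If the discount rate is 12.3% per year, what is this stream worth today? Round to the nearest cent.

Value at end of year 8: C₁ / (r − g) = €24,600.00 / (0.123 − 0.029) = €261,702.1277
Discount to today: PV = €261,702.1277 / (1 + 0.123)^8 = €261,702.1277 / 2.529520 = €103,459.22

€103459.22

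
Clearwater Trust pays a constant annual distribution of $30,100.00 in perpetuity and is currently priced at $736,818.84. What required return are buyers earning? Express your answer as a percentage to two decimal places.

4.09%

P = C/r ⇒ r = C/P = $30,100.00/$736,818.84 = 0.040851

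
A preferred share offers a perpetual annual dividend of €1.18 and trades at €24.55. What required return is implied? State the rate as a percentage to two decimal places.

P = C/r ⇒ r = C/P = €1.18/€24.55 = 0.048065

4.81%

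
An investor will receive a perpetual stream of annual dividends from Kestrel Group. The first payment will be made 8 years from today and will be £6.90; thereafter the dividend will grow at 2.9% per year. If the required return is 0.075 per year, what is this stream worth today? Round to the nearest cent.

£90.41

Value at end of year 7: C₁ / (r − g) = £6.90 / (0.075 − 0.029) = £150.0000
Discount to today: PV = £150.0000 / (1 + 0.075)^7 = £150.0000 / 1.659049 = £90.41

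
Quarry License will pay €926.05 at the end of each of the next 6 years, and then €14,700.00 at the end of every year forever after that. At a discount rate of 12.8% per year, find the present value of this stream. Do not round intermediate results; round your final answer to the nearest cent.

PV of 6-year annuity: €926.05 × [1 − (1+0.128)^−6] / 0.128 = 3722.64140
Perpetuity value at year 6: €14,700.00 / 0.128 = 114843.75000
PV of perpetuity: 114843.75000 / (1+0.128)^6 = 55751.01355
Total PV = 3722.64140 + 55751.01355 = 59473.65495

€59473.65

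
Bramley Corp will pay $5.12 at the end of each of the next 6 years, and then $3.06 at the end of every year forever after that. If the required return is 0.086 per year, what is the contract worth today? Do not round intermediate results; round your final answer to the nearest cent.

$44.93

PV of 6-year annuity: $5.12 × [1 − (1+0.086)^−6] / 0.086 = 23.24442
Perpetuity value at year 6: $3.06 / 0.086 = 35.58140
PV of perpetuity: 35.58140 / (1+0.086)^6 = 21.68922
Total PV = 23.24442 + 21.68922 = 44.93364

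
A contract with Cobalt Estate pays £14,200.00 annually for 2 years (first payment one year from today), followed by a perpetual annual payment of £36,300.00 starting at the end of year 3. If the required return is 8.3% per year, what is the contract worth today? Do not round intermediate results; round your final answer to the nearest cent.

£398100.76

PV of 2-year annuity: £14,200.00 × [1 − (1+0.083)^−2] / 0.083 = 25218.58420
Perpetuity value at year 2: £36,300.00 / 0.083 = 437349.39759
PV of perpetuity: 437349.39759 / (1+0.083)^2 = 372882.17179
Total PV = 25218.58420 + 372882.17179 = 398100.75599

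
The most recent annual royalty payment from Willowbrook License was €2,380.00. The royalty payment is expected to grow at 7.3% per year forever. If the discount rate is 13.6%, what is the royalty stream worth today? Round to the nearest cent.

D₁ = D₀ × (1 + g) = €2,380.00 × 1.073 = €2,553.7400
Growing perpetuity: P = D₁ / (r − g) = €2,553.7400 / (0.136 − 0.073) = €40,535.56

€40535.56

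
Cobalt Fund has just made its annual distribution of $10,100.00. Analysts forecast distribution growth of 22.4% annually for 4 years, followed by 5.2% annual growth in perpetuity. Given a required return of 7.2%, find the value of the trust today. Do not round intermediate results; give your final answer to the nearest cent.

$959828.61

D_1 = 12362.40000
D_2 = 15131.57760
D_3 = 18521.05098
D_4 = 22669.76640
Terminal value at year 4: TV = D_4×(1+g_2)/(r−g_2) = 23848.59426/0.02 = 1192429.71277
P_0 = D_1/(1+r)^1 + D_2/(1+r)^2 + D_3/(1+r)^3 + D_4/(1+r)^4 + TV/(1+r)^4
    = 11532.08955 + 13167.23658 + 15034.23281 + 17165.95239 + 902929.09556 = 959828.60688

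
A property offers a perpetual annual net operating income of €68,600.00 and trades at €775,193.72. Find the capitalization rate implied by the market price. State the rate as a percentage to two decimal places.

P = C/r ⇒ r = C/P = €68,600.00/€775,193.72 = 0.088494

8.85%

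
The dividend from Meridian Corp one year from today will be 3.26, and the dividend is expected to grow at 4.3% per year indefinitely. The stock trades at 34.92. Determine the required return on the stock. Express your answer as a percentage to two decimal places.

13.64%

P = D₁/(r − g) ⇒ r = D₁/P + g = 3.2600/34.92 + 0.043 = 0.093356 + 0.043 = 0.136356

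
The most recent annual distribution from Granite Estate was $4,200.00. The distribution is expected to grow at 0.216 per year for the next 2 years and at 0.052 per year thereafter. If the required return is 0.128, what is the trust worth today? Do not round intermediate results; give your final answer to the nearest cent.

D_1 = 5107.20000
D_2 = 6210.35520
Terminal value at year 2: TV = D_2×(1+g_2)/(r−g_2) = 6533.29367/0.076 = 85964.39040
P_0 = D_1/(1+r)^1 + D_2/(1+r)^2 + TV/(1+r)^2
    = 4527.65957 + 4880.88124 + 67561.67195 = 76970.21277

$76970.21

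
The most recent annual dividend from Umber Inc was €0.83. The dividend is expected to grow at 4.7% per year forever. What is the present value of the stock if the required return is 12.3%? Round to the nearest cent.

€11.43

D₁ = D₀ × (1 + g) = €0.83 × 1.047 = €0.8690
Growing perpetuity: P = D₁ / (r − g) = €0.8690 / (0.123 − 0.047) = €11.43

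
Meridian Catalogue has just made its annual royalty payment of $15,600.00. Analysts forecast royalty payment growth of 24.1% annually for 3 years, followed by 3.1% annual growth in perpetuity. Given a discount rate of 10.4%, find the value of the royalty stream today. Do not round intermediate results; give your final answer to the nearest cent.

$372351.32

D_1 = 19359.60000
D_2 = 24025.26360
D_3 = 29815.35213
Terminal value at year 3: TV = D_3×(1+g_2)/(r−g_2) = 30739.62804/0.073 = 421090.79512
P_0 = D_1/(1+r)^1 + D_2/(1+r)^2 + D_3/(1+r)^3 + TV/(1+r)^3
    = 17535.86957 + 19711.96932 + 22158.11044 + 312945.36802 = 372351.31734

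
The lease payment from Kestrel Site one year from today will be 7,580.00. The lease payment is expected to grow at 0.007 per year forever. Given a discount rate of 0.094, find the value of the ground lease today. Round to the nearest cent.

87126.44

Growing perpetuity: P = D₁ / (r − g) = 7,580.0000 / (0.094 − 0.007) = 87,126.44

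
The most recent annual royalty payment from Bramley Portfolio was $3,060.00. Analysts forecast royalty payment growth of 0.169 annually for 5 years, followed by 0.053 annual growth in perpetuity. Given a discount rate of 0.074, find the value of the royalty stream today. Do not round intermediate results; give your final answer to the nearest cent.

D_1 = 3577.14000
D_2 = 4181.67666
D_3 = 4888.38002
D_4 = 5714.51624
D_5 = 6680.26948
Terminal value at year 5: TV = D_5×(1+g_2)/(r−g_2) = 7034.32376/0.021 = 334967.79833
P_0 = D_1/(1+r)^1 + D_2/(1+r)^2 + D_3/(1+r)^3 + D_4/(1+r)^4 + D_5/(1+r)^5 + TV/(1+r)^5
    = 3330.67039 + 3625.28276 + 3945.95489 + 4294.99187 + 4674.90269 + 234412.97784 = 254284.78044

$254284.78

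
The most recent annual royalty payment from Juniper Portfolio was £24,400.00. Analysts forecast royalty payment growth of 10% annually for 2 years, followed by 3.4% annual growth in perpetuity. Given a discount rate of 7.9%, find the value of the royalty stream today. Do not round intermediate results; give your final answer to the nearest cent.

£632927.61

D_1 = 26840.00000
D_2 = 29524.00000
Terminal value at year 2: TV = D_2×(1+g_2)/(r−g_2) = 30527.81600/0.045 = 678395.91111
P_0 = D_1/(1+r)^1 + D_2/(1+r)^2 + TV/(1+r)^2
    = 24874.88415 + 25359.01072 + 582693.71300 = 632927.60787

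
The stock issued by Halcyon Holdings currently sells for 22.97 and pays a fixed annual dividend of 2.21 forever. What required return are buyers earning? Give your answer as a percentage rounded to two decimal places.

9.62%

P = C/r ⇒ r = C/P = 2.21/22.97 = 0.096212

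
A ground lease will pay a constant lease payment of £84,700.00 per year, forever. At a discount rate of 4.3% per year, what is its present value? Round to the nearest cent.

£1969767.44

Level perpetuity: PV = C / r = £84,700.00 / 0.043 = £1,969,767.44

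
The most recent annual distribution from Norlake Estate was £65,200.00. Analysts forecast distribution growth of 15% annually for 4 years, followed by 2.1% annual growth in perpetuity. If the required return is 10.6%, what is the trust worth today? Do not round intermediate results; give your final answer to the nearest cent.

D_1 = 74980.00000
D_2 = 86227.00000
D_3 = 99161.05000
D_4 = 114035.20750
Terminal value at year 4: TV = D_4×(1+g_2)/(r−g_2) = 116429.94686/0.085 = 1369764.08068
P_0 = D_1/(1+r)^1 + D_2/(1+r)^2 + D_3/(1+r)^3 + D_4/(1+r)^4 + TV/(1+r)^4
    = 67793.85172 + 70490.89464 + 73295.23403 + 76211.13846 + 915430.26316 = 1203221.38201

£1203221.38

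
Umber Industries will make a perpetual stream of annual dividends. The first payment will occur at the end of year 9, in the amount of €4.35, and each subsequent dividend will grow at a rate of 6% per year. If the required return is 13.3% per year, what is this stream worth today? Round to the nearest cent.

Value at end of year 8: C₁ / (r − g) = €4.35 / (0.133 − 0.06) = €59.5890
Discount to today: PV = €59.5890 / (1 + 0.133)^8 = €59.5890 / 2.715434 = €21.94

€21.94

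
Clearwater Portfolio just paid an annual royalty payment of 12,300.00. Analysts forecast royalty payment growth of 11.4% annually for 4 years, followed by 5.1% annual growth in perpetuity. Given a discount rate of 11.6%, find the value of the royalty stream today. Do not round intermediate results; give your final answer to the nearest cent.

246439.66

D_1 = 13702.20000
D_2 = 15264.25080
D_3 = 17004.37539
D_4 = 18942.87419
Terminal value at year 4: TV = D_4×(1+g_2)/(r−g_2) = 19908.96077/0.065 = 306291.70414
P_0 = D_1/(1+r)^1 + D_2/(1+r)^2 + D_3/(1+r)^3 + D_4/(1+r)^4 + TV/(1+r)^4
    = 12277.95699 + 12255.95348 + 12233.98941 + 12212.06470 + 197459.69223 = 246439.65681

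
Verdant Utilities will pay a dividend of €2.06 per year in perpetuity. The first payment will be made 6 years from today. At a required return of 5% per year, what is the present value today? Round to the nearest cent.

€32.28

Value at end of year 5: C / r = €2.06 / 0.05 = €41.2000
Discount to today: PV = €41.2000 / (1 + 0.05)^5 = €41.2000 / 1.276282 = €32.28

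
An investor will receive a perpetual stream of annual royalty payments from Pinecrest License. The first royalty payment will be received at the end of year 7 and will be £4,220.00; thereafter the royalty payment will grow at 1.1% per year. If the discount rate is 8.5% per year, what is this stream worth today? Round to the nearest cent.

£34954.44

Value at end of year 6: C₁ / (r − g) = £4,220.00 / (0.085 − 0.011) = £57,027.0270
Discount to today: PV = £57,027.0270 / (1 + 0.085)^6 = £57,027.0270 / 1.631468 = £34,954.44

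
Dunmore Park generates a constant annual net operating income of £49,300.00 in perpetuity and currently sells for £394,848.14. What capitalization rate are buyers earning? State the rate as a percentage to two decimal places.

P = C/r ⇒ r = C/P = £49,300.00/£394,848.14 = 0.124858

12.49%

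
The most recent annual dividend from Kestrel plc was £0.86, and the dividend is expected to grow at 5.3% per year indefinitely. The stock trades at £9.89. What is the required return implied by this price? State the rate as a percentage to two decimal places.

D₁ = £0.86 × 1.053 = £0.9056
P = D₁/(r − g) ⇒ r = D₁/P + g = £0.9056/£9.89 + 0.053 = 0.091565 + 0.053 = 0.144565

14.46%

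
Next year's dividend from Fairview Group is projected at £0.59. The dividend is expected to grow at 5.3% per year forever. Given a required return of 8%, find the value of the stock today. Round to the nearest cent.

£21.85

Growing perpetuity: P = D₁ / (r − g) = £0.5900 / (0.08 − 0.053) = £21.85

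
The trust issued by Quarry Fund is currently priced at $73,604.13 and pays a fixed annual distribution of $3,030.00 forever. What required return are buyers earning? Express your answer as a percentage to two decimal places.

P = C/r ⇒ r = C/P = $3,030.00/$73,604.13 = 0.041166

4.12%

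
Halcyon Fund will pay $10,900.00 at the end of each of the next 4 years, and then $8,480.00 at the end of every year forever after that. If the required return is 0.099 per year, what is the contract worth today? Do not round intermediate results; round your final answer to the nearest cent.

PV of 4-year annuity: $10,900.00 × [1 − (1+0.099)^−4] / 0.099 = 34626.45987
Perpetuity value at year 4: $8,480.00 / 0.099 = 85656.56566
PV of perpetuity: 85656.56566 / (1+0.099)^4 = 58717.81523
Total PV = 34626.45987 + 58717.81523 = 93344.27510

$93344.28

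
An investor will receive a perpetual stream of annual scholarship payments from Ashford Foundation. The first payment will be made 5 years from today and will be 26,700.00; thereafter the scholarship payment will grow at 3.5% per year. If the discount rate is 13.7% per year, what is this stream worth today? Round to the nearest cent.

Value at end of year 4: C₁ / (r − g) = 26,700.00 / (0.137 − 0.035) = 261,764.7059
Discount to today: PV = 261,764.7059 / (1 + 0.137)^4 = 261,764.7059 / 1.671252 = 156,627.94

156627.94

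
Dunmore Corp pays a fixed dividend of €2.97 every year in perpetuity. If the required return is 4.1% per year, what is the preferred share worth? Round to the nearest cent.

Level perpetuity: PV = C / r = €2.97 / 0.041 = €72.44

€72.44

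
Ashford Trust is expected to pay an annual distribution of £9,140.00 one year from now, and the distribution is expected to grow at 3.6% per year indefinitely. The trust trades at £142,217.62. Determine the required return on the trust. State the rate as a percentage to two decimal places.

10.03%

P = D₁/(r − g) ⇒ r = D₁/P + g = £9,140.0000/£142,217.62 + 0.036 = 0.064268 + 0.036 = 0.100268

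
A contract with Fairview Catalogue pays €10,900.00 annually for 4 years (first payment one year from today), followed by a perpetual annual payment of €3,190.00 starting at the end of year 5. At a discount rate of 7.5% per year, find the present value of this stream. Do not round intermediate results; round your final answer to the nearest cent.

€68356.64

PV of 4-year annuity: €10,900.00 × [1 − (1+0.075)^−4] / 0.075 = 36507.65634
Perpetuity value at year 4: €3,190.00 / 0.075 = 42533.33333
PV of perpetuity: 42533.33333 / (1+0.075)^4 = 31848.98253
Total PV = 36507.65634 + 31848.98253 = 68356.63887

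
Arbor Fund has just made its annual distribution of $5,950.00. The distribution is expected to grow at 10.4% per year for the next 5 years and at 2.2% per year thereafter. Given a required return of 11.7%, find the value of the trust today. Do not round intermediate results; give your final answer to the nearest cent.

$89097.62

D_1 = 6568.80000
D_2 = 7251.95520
D_3 = 8006.15854
D_4 = 8838.79903
D_5 = 9758.03413
Terminal value at year 5: TV = D_5×(1+g_2)/(r−g_2) = 9972.71088/0.095 = 104975.90399
P_0 = D_1/(1+r)^1 + D_2/(1+r)^2 + D_3/(1+r)^3 + D_4/(1+r)^4 + D_5/(1+r)^5 + TV/(1+r)^5
    = 5880.75201 + 5812.30996 + 5744.66445 + 5677.80623 + 5611.72612 + 60370.35889 = 89097.61766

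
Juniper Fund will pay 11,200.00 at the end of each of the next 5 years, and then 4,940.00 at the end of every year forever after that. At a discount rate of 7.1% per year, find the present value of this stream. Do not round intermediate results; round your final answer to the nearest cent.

PV of 5-year annuity: 11,200.00 × [1 − (1+0.071)^−5] / 0.071 = 45799.51493
Perpetuity value at year 5: 4,940.00 / 0.071 = 69577.46479
PV of perpetuity: 69577.46479 / (1+0.071)^5 = 49376.60731
Total PV = 45799.51493 + 49376.60731 = 95176.12224

95176.12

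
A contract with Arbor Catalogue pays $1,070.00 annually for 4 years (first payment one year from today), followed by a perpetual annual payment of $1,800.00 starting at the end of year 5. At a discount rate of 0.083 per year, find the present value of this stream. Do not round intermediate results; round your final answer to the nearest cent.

$19284.95

PV of 4-year annuity: $1,070.00 × [1 − (1+0.083)^−4] / 0.083 = 3520.43851
Perpetuity value at year 4: $1,800.00 / 0.083 = 21686.74699
PV of perpetuity: 21686.74699 / (1+0.083)^4 = 15764.51399
Total PV = 3520.43851 + 15764.51399 = 19284.95249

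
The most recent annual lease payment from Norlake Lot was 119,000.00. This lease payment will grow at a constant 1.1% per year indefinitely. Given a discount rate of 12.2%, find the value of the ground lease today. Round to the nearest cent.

D₁ = D₀ × (1 + g) = 119,000.00 × 1.011 = 120,309.0000
Growing perpetuity: P = D₁ / (r − g) = 120,309.0000 / (0.122 − 0.011) = 1,083,864.86

1083864.86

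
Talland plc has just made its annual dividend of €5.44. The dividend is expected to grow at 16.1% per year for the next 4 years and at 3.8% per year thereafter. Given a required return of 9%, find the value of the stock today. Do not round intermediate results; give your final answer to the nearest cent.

D_1 = 6.31584
D_2 = 7.33269
D_3 = 8.51325
D_4 = 9.88389
Terminal value at year 4: TV = D_4×(1+g_2)/(r−g_2) = 10.25947/0.052 = 197.29759
P_0 = D_1/(1+r)^1 + D_2/(1+r)^2 + D_3/(1+r)^3 + D_4/(1+r)^4 + TV/(1+r)^4
    = 5.79435 + 6.17178 + 6.57379 + 7.00199 + 139.77059 = 165.31251

€165.31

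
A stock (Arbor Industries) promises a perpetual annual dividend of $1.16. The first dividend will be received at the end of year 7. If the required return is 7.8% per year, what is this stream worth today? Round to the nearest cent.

Value at end of year 6: C / r = $1.16 / 0.078 = $14.8718
Discount to today: PV = $14.8718 / (1 + 0.078)^6 = $14.8718 / 1.569324 = $9.48

$9.48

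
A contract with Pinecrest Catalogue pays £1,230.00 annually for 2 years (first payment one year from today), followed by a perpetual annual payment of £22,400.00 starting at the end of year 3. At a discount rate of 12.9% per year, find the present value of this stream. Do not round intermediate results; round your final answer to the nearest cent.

PV of 2-year annuity: £1,230.00 × [1 − (1+0.129)^−2] / 0.129 = 2054.43729
Perpetuity value at year 2: £22,400.00 / 0.129 = 173643.41085
PV of perpetuity: 173643.41085 / (1+0.129)^2 = 136229.26836
Total PV = 2054.43729 + 136229.26836 = 138283.70565

£138283.71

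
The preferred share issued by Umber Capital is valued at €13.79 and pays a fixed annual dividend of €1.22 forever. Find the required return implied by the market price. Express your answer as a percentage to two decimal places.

P = C/r ⇒ r = C/P = €1.22/€13.79 = 0.088470

8.85%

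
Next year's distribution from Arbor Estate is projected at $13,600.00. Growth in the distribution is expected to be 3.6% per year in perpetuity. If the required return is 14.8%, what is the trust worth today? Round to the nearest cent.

Growing perpetuity: P = D₁ / (r − g) = $13,600.0000 / (0.148 − 0.036) = $121,428.57

$121428.57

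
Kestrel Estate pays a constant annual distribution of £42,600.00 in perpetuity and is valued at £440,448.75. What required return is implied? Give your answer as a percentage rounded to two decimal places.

9.67%

P = C/r ⇒ r = C/P = £42,600.00/£440,448.75 = 0.096720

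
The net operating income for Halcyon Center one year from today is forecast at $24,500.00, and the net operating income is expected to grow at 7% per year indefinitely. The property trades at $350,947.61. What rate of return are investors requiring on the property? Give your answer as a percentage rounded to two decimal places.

P = D₁/(r − g) ⇒ r = D₁/P + g = $24,500.0000/$350,947.61 + 0.07 = 0.069811 + 0.07 = 0.139811

13.98%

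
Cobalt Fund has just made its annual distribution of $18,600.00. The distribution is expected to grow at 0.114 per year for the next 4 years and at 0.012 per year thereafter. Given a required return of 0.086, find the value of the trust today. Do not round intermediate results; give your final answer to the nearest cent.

$360953.60

D_1 = 20720.40000
D_2 = 23082.52560
D_3 = 25713.93352
D_4 = 28645.32194
Terminal value at year 4: TV = D_4×(1+g_2)/(r−g_2) = 28989.06580/0.074 = 391744.13247
P_0 = D_1/(1+r)^1 + D_2/(1+r)^2 + D_3/(1+r)^3 + D_4/(1+r)^4 + TV/(1+r)^4
    = 19079.55801 + 19571.48032 + 20076.08570 + 20593.70117 + 281632.77819 = 360953.60339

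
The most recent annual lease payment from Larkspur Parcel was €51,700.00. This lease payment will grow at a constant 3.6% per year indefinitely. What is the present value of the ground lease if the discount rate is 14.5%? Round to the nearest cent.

D₁ = D₀ × (1 + g) = €51,700.00 × 1.036 = €53,561.2000
Growing perpetuity: P = D₁ / (r − g) = €53,561.2000 / (0.145 − 0.036) = €491,387.16

€491387.16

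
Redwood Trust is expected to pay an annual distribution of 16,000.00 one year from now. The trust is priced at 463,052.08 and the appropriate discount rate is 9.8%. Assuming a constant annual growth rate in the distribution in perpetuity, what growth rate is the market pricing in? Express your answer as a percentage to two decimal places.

6.34%

P = D₁/(r−g) ⇒ g = r − D₁/P = 0.098 − 16,000.00/463,052.08 = 0.063447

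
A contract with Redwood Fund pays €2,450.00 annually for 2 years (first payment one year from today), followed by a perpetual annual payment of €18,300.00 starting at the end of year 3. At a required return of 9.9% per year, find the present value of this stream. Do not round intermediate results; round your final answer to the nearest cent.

PV of 2-year annuity: €2,450.00 × [1 − (1+0.099)^−2] / 0.099 = 4257.77922
Perpetuity value at year 2: €18,300.00 / 0.099 = 184848.48485
PV of perpetuity: 184848.48485 / (1+0.099)^2 = 153045.48088
Total PV = 4257.77922 + 153045.48088 = 157303.26010

€157303.26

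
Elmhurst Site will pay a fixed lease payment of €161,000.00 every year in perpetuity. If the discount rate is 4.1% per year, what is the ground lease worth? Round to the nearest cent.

Level perpetuity: PV = C / r = €161,000.00 / 0.041 = €3,926,829.27

€3926829.27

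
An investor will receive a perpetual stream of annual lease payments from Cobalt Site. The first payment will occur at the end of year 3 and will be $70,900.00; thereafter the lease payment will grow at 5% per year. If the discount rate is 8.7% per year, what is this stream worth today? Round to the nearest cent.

$1621755.66

Value at end of year 2: C₁ / (r − g) = $70,900.00 / (0.087 − 0.05) = $1,916,216.2162
Discount to today: PV = $1,916,216.2162 / (1 + 0.087)^2 = $1,916,216.2162 / 1.181569 = $1,621,755.66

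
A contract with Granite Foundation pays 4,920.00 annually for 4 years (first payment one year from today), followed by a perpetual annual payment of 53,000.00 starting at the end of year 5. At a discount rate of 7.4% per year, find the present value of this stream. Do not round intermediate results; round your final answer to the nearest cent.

PV of 4-year annuity: 4,920.00 × [1 − (1+0.074)^−4] / 0.074 = 16515.69163
Perpetuity value at year 4: 53,000.00 / 0.074 = 716216.21622
PV of perpetuity: 716216.21622 / (1+0.074)^4 = 538303.27794
Total PV = 16515.69163 + 538303.27794 = 554818.96957

554818.97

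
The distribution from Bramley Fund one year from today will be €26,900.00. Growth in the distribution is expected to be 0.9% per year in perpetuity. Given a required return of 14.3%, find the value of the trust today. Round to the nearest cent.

€200746.27

Growing perpetuity: P = D₁ / (r − g) = €26,900.0000 / (0.143 − 0.009) = €200,746.27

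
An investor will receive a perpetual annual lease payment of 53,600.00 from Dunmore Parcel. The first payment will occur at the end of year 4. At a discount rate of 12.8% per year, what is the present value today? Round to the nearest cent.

Value at end of year 3: C / r = 53,600.00 / 0.128 = 418,750.0000
Discount to today: PV = 418,750.0000 / (1 + 0.128)^3 = 418,750.0000 / 1.435249 = 291,761.19

291761.19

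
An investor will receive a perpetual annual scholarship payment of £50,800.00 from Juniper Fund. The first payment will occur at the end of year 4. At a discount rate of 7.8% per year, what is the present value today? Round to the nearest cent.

Value at end of year 3: C / r = £50,800.00 / 0.078 = £651,282.0513
Discount to today: PV = £651,282.0513 / (1 + 0.078)^3 = £651,282.0513 / 1.252727 = £519,891.63

£519891.63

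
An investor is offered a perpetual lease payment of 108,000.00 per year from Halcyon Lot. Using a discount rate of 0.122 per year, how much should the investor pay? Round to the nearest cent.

885245.90

Level perpetuity: PV = C / r = 108,000.00 / 0.122 = 885,245.90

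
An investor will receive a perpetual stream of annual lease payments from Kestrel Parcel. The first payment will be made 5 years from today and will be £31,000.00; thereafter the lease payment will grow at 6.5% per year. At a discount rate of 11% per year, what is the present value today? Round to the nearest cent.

Value at end of year 4: C₁ / (r − g) = £31,000.00 / (0.11 − 0.065) = £688,888.8889
Discount to today: PV = £688,888.8889 / (1 + 0.11)^4 = £688,888.8889 / 1.518070 = £453,792.45

£453792.45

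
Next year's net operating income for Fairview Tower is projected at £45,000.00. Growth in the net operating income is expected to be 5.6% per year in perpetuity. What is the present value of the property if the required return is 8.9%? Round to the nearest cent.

£1363636.36

Growing perpetuity: P = D₁ / (r − g) = £45,000.0000 / (0.089 − 0.056) = £1,363,636.36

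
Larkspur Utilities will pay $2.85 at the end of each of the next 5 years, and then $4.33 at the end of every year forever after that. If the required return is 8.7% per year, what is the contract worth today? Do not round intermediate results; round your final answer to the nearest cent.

PV of 5-year annuity: $2.85 × [1 − (1+0.087)^−5] / 0.087 = 11.17234
Perpetuity value at year 5: $4.33 / 0.087 = 49.77011
PV of perpetuity: 49.77011 / (1+0.087)^5 = 32.79600
Total PV = 11.17234 + 32.79600 = 43.96834

$43.97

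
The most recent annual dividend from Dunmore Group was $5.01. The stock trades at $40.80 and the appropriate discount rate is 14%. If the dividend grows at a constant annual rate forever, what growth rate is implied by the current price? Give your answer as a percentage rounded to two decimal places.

1.53%

P = D₀(1+g)/(r−g) ⇒ P(r−g) = D₀(1+g) ⇒ g(P+D₀) = P·r − D₀
g = (P·r − D₀)/(P + D₀) = ($40.80×0.14 − $5.01) / ($40.80 + $5.01) = 0.015324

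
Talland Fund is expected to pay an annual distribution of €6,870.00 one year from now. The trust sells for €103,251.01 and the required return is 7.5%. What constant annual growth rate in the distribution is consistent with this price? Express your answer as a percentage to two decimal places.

0.85%

P = D₁/(r−g) ⇒ g = r − D₁/P = 0.075 − €6,870.00/€103,251.01 = 0.008463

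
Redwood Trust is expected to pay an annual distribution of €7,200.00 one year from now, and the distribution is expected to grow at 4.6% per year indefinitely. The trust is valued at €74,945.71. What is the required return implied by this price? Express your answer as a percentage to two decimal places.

14.21%

P = D₁/(r − g) ⇒ r = D₁/P + g = €7,200.0000/€74,945.71 + 0.046 = 0.096070 + 0.046 = 0.142070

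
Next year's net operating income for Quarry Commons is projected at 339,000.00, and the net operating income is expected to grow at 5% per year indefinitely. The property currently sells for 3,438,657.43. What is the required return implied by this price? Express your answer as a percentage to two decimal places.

P = D₁/(r − g) ⇒ r = D₁/P + g = 339,000.0000/3,438,657.43 + 0.05 = 0.098585 + 0.05 = 0.148585

14.86%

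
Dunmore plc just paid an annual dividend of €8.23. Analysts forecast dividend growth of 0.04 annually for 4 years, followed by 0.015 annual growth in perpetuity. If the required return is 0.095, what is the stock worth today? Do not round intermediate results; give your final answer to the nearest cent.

D_1 = 8.55920
D_2 = 8.90157
D_3 = 9.25763
D_4 = 9.62794
Terminal value at year 4: TV = D_4×(1+g_2)/(r−g_2) = 9.77235/0.08 = 122.15444
P_0 = D_1/(1+r)^1 + D_2/(1+r)^2 + D_3/(1+r)^3 + D_4/(1+r)^4 + TV/(1+r)^4
    = 7.81662 + 7.42401 + 7.05111 + 6.69694 + 84.96749 = 113.95617

€113.96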